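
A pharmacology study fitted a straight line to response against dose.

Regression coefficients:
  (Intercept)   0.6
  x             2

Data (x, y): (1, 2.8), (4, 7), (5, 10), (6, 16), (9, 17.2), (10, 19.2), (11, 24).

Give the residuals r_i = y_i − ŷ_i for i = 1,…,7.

x=1: ŷ = 0.6 + 2·1 = 2.6; r = 2.8 − 2.6 = 0.2
x=4: ŷ = 0.6 + 2·4 = 8.6; r = 7 − 8.6 = -1.6
x=5: ŷ = 0.6 + 2·5 = 10.6; r = 10 − 10.6 = -0.6
x=6: ŷ = 0.6 + 2·6 = 12.6; r = 16 − 12.6 = 3.4
x=9: ŷ = 0.6 + 2·9 = 18.6; r = 17.2 − 18.6 = -1.4
x=10: ŷ = 0.6 + 2·10 = 20.6; r = 19.2 − 20.6 = -1.4
x=11: ŷ = 0.6 + 2·11 = 22.6; r = 24 − 22.6 = 1.4

0.2, -1.6, -0.6, 3.4, -1.4, -1.4, 1.4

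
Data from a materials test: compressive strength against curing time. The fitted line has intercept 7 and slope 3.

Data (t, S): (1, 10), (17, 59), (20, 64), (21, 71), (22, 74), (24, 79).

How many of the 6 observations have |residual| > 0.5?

t=1: Ŝ = 7 + 3·1 = 10; r = 10 − 10 = 0
t=17: Ŝ = 7 + 3·17 = 58; r = 59 − 58 = 1
t=20: Ŝ = 7 + 3·20 = 67; r = 64 − 67 = -3
t=21: Ŝ = 7 + 3·21 = 70; r = 71 − 70 = 1
t=22: Ŝ = 7 + 3·22 = 73; r = 74 − 73 = 1
t=24: Ŝ = 7 + 3·24 = 79; r = 79 − 79 = 0
|r| > 0.5: t=17 (|r|=1), t=20 (|r|=3), t=21 (|r|=1), t=22 (|r|=1) → 4

4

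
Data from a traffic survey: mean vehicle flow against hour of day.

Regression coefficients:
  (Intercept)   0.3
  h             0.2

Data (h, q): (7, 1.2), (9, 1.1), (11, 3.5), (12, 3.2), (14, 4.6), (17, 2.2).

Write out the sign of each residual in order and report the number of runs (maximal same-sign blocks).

h=7: ŷ = 0.3 + 0.2·7 = 1.7; e = 1.2 − 1.7 = -0.5
h=9: ŷ = 0.3 + 0.2·9 = 2.1; e = 1.1 − 2.1 = -1
h=11: ŷ = 0.3 + 0.2·11 = 2.5; e = 3.5 − 2.5 = 1
h=12: ŷ = 0.3 + 0.2·12 = 2.7; e = 3.2 − 2.7 = 0.5
h=14: ŷ = 0.3 + 0.2·14 = 3.1; e = 4.6 − 3.1 = 1.5
h=17: ŷ = 0.3 + 0.2·17 = 3.7; e = 2.2 − 3.7 = -1.5
Signs: − − + + + −
Runs: −×2, +×3, −×1 → 3

3 runs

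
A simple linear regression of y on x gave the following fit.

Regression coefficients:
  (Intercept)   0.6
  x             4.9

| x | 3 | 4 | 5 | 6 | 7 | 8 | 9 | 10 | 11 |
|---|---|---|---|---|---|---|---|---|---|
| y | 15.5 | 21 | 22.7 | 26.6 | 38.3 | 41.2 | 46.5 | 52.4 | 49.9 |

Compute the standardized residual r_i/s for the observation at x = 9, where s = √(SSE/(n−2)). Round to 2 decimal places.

x=3: ŷ = 0.6 + 4.9·3 = 15.3; r = 15.5 − 15.3 = 0.2
x=4: ŷ = 0.6 + 4.9·4 = 20.2; r = 21 − 20.2 = 0.8
x=5: ŷ = 0.6 + 4.9·5 = 25.1; r = 22.7 − 25.1 = -2.4
x=6: ŷ = 0.6 + 4.9·6 = 30; r = 26.6 − 30 = -3.4
x=7: ŷ = 0.6 + 4.9·7 = 34.9; r = 38.3 − 34.9 = 3.4
x=8: ŷ = 0.6 + 4.9·8 = 39.8; r = 41.2 − 39.8 = 1.4
x=9: ŷ = 0.6 + 4.9·9 = 44.7; r = 46.5 − 44.7 = 1.8
x=10: ŷ = 0.6 + 4.9·10 = 49.6; r = 52.4 − 49.6 = 2.8
x=11: ŷ = 0.6 + 4.9·11 = 54.5; r = 49.9 − 54.5 = -4.6
SSE = 0.04 + 0.64 + 5.76 + 11.56 + 11.56 + 1.96 + 3.24 + 7.84 + 21.16 = 63.76
s = √(63.76/7) = 3.01804
r/s = 1.8 / 3.01804 = 0.60

0.60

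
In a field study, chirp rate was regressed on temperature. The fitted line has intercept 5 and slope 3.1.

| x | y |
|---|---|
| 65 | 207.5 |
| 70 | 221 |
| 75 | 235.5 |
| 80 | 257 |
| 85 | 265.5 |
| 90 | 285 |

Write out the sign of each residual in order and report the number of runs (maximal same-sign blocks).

5 runs

x=65: ŷ = 5 + 3.1·65 = 206.5; r = 207.5 − 206.5 = 1
x=70: ŷ = 5 + 3.1·70 = 222; r = 221 − 222 = -1
x=75: ŷ = 5 + 3.1·75 = 237.5; r = 235.5 − 237.5 = -2
x=80: ŷ = 5 + 3.1·80 = 253; r = 257 − 253 = 4
x=85: ŷ = 5 + 3.1·85 = 268.5; r = 265.5 − 268.5 = -3
x=90: ŷ = 5 + 3.1·90 = 284; r = 285 − 284 = 1
Signs: + − − + − +
Runs: +×1, −×2, +×1, −×1, +×1 → 5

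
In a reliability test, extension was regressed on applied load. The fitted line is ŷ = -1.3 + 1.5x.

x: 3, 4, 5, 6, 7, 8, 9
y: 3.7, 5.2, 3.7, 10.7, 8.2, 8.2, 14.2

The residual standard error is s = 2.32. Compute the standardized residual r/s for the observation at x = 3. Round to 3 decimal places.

ŷ = -1.3 + 1.5·3 = 3.2
r = 3.7 − 3.2 = 0.5
r/s = 0.5 / 2.32 = 0.216

0.216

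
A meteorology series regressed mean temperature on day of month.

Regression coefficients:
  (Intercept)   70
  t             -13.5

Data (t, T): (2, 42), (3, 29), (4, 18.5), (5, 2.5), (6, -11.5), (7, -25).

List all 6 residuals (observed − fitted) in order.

t=2: ŷ = 70 − 13.5·2 = 43; e = 42 − 43 = -1
t=3: ŷ = 70 − 13.5·3 = 29.5; e = 29 − 29.5 = -0.5
t=4: ŷ = 70 − 13.5·4 = 16; e = 18.5 − 16 = 2.5
t=5: ŷ = 70 − 13.5·5 = 2.5; e = 2.5 − 2.5 = 0
t=6: ŷ = 70 − 13.5·6 = -11; e = -11.5 − (-11) = -0.5
t=7: ŷ = 70 − 13.5·7 = -24.5; e = -25 − (-24.5) = -0.5

-1, -0.5, 2.5, 0, -0.5, -0.5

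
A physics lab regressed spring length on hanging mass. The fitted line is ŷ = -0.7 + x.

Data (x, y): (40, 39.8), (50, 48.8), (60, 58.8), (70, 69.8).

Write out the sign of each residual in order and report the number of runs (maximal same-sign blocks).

3 runs

x=40: ŷ = -0.7 + 40 = 39.3; r = 39.8 − 39.3 = 0.5
x=50: ŷ = -0.7 + 50 = 49.3; r = 48.8 − 49.3 = -0.5
x=60: ŷ = -0.7 + 60 = 59.3; r = 58.8 − 59.3 = -0.5
x=70: ŷ = -0.7 + 70 = 69.3; r = 69.8 − 69.3 = 0.5
Signs: + − − +
Runs: +×1, −×2, +×1 → 3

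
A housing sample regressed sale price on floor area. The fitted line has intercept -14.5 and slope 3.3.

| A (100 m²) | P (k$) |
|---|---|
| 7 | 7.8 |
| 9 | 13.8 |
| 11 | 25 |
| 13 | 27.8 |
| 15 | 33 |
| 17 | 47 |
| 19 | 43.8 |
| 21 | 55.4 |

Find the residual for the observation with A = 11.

P̂ = -14.5 + 3.3·11 = 21.8
e = 25 − 21.8 = 3.2

e = 3.2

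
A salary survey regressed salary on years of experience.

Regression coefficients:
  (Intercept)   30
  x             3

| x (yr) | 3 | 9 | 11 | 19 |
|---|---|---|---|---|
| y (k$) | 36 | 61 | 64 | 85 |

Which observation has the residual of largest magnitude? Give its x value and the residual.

x = 9, r = 4

x=3: ŷ = 30 + 3·3 = 39; r = 36 − 39 = -3
x=9: ŷ = 30 + 3·9 = 57; r = 61 − 57 = 4
x=11: ŷ = 30 + 3·11 = 63; r = 64 − 63 = 1
x=19: ŷ = 30 + 3·19 = 87; r = 85 − 87 = -2
Largest |r| is 4 at x = 9, residual 4.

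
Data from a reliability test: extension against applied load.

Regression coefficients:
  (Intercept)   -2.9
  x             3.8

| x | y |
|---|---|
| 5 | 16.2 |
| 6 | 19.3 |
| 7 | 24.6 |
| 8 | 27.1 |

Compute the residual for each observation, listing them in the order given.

x=5: ŷ = -2.9 + 3.8·5 = 16.1; r = 16.2 − 16.1 = 0.1
x=6: ŷ = -2.9 + 3.8·6 = 19.9; r = 19.3 − 19.9 = -0.6
x=7: ŷ = -2.9 + 3.8·7 = 23.7; r = 24.6 − 23.7 = 0.9
x=8: ŷ = -2.9 + 3.8·8 = 27.5; r = 27.1 − 27.5 = -0.4

0.1, -0.6, 0.9, -0.4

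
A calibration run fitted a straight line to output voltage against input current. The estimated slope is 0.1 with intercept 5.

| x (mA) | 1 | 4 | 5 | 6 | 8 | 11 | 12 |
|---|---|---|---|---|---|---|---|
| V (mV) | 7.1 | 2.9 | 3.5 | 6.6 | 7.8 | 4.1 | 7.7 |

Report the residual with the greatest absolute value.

x=1: ŷ = 5 + 0.1·1 = 5.1; e = 7.1 − 5.1 = 2
x=4: ŷ = 5 + 0.1·4 = 5.4; e = 2.9 − 5.4 = -2.5
x=5: ŷ = 5 + 0.1·5 = 5.5; e = 3.5 − 5.5 = -2
x=6: ŷ = 5 + 0.1·6 = 5.6; e = 6.6 − 5.6 = 1
x=8: ŷ = 5 + 0.1·8 = 5.8; e = 7.8 − 5.8 = 2
x=11: ŷ = 5 + 0.1·11 = 6.1; e = 4.1 − 6.1 = -2
x=12: ŷ = 5 + 0.1·12 = 6.2; e = 7.7 − 6.2 = 1.5
Largest |e| is 2.5 at x = 4, residual -2.5.

e = -2.5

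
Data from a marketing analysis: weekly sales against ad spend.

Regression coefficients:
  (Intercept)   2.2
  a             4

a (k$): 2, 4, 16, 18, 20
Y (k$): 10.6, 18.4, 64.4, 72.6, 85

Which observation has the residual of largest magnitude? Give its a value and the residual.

a=2: ŷ = 2.2 + 4·2 = 10.2; e = 10.6 − 10.2 = 0.4
a=4: ŷ = 2.2 + 4·4 = 18.2; e = 18.4 − 18.2 = 0.2
a=16: ŷ = 2.2 + 4·16 = 66.2; e = 64.4 − 66.2 = -1.8
a=18: ŷ = 2.2 + 4·18 = 74.2; e = 72.6 − 74.2 = -1.6
a=20: ŷ = 2.2 + 4·20 = 82.2; e = 85 − 82.2 = 2.8
Largest |e| is 2.8 at a = 20, residual 2.8.

a = 20, e = 2.8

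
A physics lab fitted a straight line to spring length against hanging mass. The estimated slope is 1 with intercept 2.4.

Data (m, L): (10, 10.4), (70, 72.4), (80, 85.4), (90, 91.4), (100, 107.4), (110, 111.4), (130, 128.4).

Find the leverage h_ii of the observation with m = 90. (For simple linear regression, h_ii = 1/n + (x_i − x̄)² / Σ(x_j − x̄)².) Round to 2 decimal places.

m̄ = (10 + 70 + 80 + 90 + 100 + 110 + 130)/7 = 84.2857
Σ(m − m̄)² = 5518.37 + 204.082 + 18.3673 + 32.6531 + 246.939 + 661.224 + 2089.8 = 8771.43
h = 1/7 + (5.71429)²/8771.43 = 0.142857 + 0.00372266 = 0.15

h = 0.15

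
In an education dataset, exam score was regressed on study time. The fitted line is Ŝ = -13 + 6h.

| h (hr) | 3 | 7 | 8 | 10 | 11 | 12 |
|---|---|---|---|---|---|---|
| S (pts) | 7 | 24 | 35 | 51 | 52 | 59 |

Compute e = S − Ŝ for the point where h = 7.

e = -5

Ŝ = -13 + 6·7 = 29
e = 24 − 29 = -5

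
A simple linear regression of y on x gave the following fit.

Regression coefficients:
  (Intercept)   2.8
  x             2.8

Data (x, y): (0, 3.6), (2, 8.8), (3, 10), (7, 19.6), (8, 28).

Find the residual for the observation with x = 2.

r = 0.4

ŷ = 2.8 + 2.8·2 = 8.4
r = 8.8 − 8.4 = 0.4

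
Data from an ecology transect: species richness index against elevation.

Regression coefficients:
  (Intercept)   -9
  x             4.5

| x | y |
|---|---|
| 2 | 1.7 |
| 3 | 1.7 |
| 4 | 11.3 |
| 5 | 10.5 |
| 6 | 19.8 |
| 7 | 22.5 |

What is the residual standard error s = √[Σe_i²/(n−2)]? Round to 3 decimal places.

x=2: ŷ = -9 + 4.5·2 = 0; e = 1.7 − 0 = 1.7
x=3: ŷ = -9 + 4.5·3 = 4.5; e = 1.7 − 4.5 = -2.8
x=4: ŷ = -9 + 4.5·4 = 9; e = 11.3 − 9 = 2.3
x=5: ŷ = -9 + 4.5·5 = 13.5; e = 10.5 − 13.5 = -3
x=6: ŷ = -9 + 4.5·6 = 18; e = 19.8 − 18 = 1.8
x=7: ŷ = -9 + 4.5·7 = 22.5; e = 22.5 − 22.5 = 0
SSE = 2.89 + 7.84 + 5.29 + 9 + 3.24 + 0 = 28.26
s = √(28.26/4) = √7.065 ≈ 2.658

s = 2.658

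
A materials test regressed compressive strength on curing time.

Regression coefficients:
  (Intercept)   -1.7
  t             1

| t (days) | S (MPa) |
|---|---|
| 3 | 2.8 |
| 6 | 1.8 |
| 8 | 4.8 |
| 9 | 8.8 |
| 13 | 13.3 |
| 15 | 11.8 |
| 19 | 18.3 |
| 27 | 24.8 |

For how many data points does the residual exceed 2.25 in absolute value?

t=3: Ŝ = -1.7 + 3 = 1.3; r = 2.8 − 1.3 = 1.5
t=6: Ŝ = -1.7 + 6 = 4.3; r = 1.8 − 4.3 = -2.5
t=8: Ŝ = -1.7 + 8 = 6.3; r = 4.8 − 6.3 = -1.5
t=9: Ŝ = -1.7 + 9 = 7.3; r = 8.8 − 7.3 = 1.5
t=13: Ŝ = -1.7 + 13 = 11.3; r = 13.3 − 11.3 = 2
t=15: Ŝ = -1.7 + 15 = 13.3; r = 11.8 − 13.3 = -1.5
t=19: Ŝ = -1.7 + 19 = 17.3; r = 18.3 − 17.3 = 1
t=27: Ŝ = -1.7 + 27 = 25.3; r = 24.8 − 25.3 = -0.5
|r| > 2.25: t=6 (|r|=2.5) → 1

1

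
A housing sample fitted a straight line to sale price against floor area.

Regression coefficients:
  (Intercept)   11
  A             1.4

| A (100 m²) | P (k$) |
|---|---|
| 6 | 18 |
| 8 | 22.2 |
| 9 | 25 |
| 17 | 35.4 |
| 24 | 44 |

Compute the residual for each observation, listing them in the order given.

A=6: ŷ = 11 + 1.4·6 = 19.4; r = 18 − 19.4 = -1.4
A=8: ŷ = 11 + 1.4·8 = 22.2; r = 22.2 − 22.2 = 0
A=9: ŷ = 11 + 1.4·9 = 23.6; r = 25 − 23.6 = 1.4
A=17: ŷ = 11 + 1.4·17 = 34.8; r = 35.4 − 34.8 = 0.6
A=24: ŷ = 11 + 1.4·24 = 44.6; r = 44 − 44.6 = -0.6

-1.4, 0, 1.4, 0.6, -0.6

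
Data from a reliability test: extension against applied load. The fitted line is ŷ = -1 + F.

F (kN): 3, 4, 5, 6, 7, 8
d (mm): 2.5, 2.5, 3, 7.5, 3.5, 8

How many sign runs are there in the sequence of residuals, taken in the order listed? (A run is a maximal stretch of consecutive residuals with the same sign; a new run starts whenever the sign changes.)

5 runs

F=3: ŷ = -1 + 3 = 2; r = 2.5 − 2 = 0.5
F=4: ŷ = -1 + 4 = 3; r = 2.5 − 3 = -0.5
F=5: ŷ = -1 + 5 = 4; r = 3 − 4 = -1
F=6: ŷ = -1 + 6 = 5; r = 7.5 − 5 = 2.5
F=7: ŷ = -1 + 7 = 6; r = 3.5 − 6 = -2.5
F=8: ŷ = -1 + 8 = 7; r = 8 − 7 = 1
Signs: + − − + − +
Runs: +×1, −×2, +×1, −×1, +×1 → 5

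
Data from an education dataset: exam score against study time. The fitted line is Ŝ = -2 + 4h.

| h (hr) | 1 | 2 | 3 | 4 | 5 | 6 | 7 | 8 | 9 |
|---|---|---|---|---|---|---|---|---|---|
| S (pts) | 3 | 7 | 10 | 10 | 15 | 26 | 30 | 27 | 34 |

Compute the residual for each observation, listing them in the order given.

1, 1, 0, -4, -3, 4, 4, -3, 0

h=1: Ŝ = -2 + 4·1 = 2; r = 3 − 2 = 1
h=2: Ŝ = -2 + 4·2 = 6; r = 7 − 6 = 1
h=3: Ŝ = -2 + 4·3 = 10; r = 10 − 10 = 0
h=4: Ŝ = -2 + 4·4 = 14; r = 10 − 14 = -4
h=5: Ŝ = -2 + 4·5 = 18; r = 15 − 18 = -3
h=6: Ŝ = -2 + 4·6 = 22; r = 26 − 22 = 4
h=7: Ŝ = -2 + 4·7 = 26; r = 30 − 26 = 4
h=8: Ŝ = -2 + 4·8 = 30; r = 27 − 30 = -3
h=9: Ŝ = -2 + 4·9 = 34; r = 34 − 34 = 0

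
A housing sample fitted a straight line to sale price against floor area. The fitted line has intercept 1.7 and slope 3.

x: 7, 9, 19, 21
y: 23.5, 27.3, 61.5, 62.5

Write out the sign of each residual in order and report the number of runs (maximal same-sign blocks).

x=7: ŷ = 1.7 + 3·7 = 22.7; e = 23.5 − 22.7 = 0.8
x=9: ŷ = 1.7 + 3·9 = 28.7; e = 27.3 − 28.7 = -1.4
x=19: ŷ = 1.7 + 3·19 = 58.7; e = 61.5 − 58.7 = 2.8
x=21: ŷ = 1.7 + 3·21 = 64.7; e = 62.5 − 64.7 = -2.2
Signs: + − + −
Runs: +×1, −×1, +×1, −×1 → 4

4 runs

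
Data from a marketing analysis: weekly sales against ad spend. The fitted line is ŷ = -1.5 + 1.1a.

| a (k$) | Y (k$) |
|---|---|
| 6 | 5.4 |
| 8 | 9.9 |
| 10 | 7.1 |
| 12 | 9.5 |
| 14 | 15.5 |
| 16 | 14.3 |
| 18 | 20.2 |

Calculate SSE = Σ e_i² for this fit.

SSE = 26.86

a=6: ŷ = -1.5 + 1.1·6 = 5.1; e = 5.4 − 5.1 = 0.3
a=8: ŷ = -1.5 + 1.1·8 = 7.3; e = 9.9 − 7.3 = 2.6
a=10: ŷ = -1.5 + 1.1·10 = 9.5; e = 7.1 − 9.5 = -2.4
a=12: ŷ = -1.5 + 1.1·12 = 11.7; e = 9.5 − 11.7 = -2.2
a=14: ŷ = -1.5 + 1.1·14 = 13.9; e = 15.5 − 13.9 = 1.6
a=16: ŷ = -1.5 + 1.1·16 = 16.1; e = 14.3 − 16.1 = -1.8
a=18: ŷ = -1.5 + 1.1·18 = 18.3; e = 20.2 − 18.3 = 1.9
SSE = 0.09 + 6.76 + 5.76 + 4.84 + 2.56 + 3.24 + 3.61 = 26.86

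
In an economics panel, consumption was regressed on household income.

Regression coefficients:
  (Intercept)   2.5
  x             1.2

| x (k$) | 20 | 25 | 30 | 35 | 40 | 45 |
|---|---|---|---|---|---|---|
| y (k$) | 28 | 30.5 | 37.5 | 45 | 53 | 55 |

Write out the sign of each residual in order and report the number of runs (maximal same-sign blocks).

x=20: ŷ = 2.5 + 1.2·20 = 26.5; e = 28 − 26.5 = 1.5
x=25: ŷ = 2.5 + 1.2·25 = 32.5; e = 30.5 − 32.5 = -2
x=30: ŷ = 2.5 + 1.2·30 = 38.5; e = 37.5 − 38.5 = -1
x=35: ŷ = 2.5 + 1.2·35 = 44.5; e = 45 − 44.5 = 0.5
x=40: ŷ = 2.5 + 1.2·40 = 50.5; e = 53 − 50.5 = 2.5
x=45: ŷ = 2.5 + 1.2·45 = 56.5; e = 55 − 56.5 = -1.5
Signs: + − − + + −
Runs: +×1, −×2, +×2, −×1 → 4

4 runs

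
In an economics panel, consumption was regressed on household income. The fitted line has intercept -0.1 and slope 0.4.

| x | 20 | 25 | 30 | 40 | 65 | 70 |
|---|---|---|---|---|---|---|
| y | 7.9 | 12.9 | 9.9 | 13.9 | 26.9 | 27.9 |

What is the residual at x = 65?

ŷ = -0.1 + 0.4·65 = 25.9
r = 26.9 − 25.9 = 1

r = 1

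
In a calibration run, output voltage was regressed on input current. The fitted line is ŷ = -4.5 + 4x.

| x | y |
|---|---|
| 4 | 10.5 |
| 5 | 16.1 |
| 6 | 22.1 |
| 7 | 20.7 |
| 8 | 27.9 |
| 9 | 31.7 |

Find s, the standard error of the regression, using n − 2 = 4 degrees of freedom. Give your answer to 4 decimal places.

s = 2.0100

x=4: ŷ = -4.5 + 4·4 = 11.5; r = 10.5 − 11.5 = -1
x=5: ŷ = -4.5 + 4·5 = 15.5; r = 16.1 − 15.5 = 0.6
x=6: ŷ = -4.5 + 4·6 = 19.5; r = 22.1 − 19.5 = 2.6
x=7: ŷ = -4.5 + 4·7 = 23.5; r = 20.7 − 23.5 = -2.8
x=8: ŷ = -4.5 + 4·8 = 27.5; r = 27.9 − 27.5 = 0.4
x=9: ŷ = -4.5 + 4·9 = 31.5; r = 31.7 − 31.5 = 0.2
SSE = 1 + 0.36 + 6.76 + 7.84 + 0.16 + 0.04 = 16.16
s = √(16.16/4) = √4.04 ≈ 2.0100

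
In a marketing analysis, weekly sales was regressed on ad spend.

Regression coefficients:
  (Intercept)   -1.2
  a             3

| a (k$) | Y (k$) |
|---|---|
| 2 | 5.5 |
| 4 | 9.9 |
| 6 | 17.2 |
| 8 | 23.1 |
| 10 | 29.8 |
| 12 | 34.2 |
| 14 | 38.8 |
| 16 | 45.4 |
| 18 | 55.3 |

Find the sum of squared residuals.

SSE = 15.12

a=2: Ŷ = -1.2 + 3·2 = 4.8; e = 5.5 − 4.8 = 0.7
a=4: Ŷ = -1.2 + 3·4 = 10.8; e = 9.9 − 10.8 = -0.9
a=6: Ŷ = -1.2 + 3·6 = 16.8; e = 17.2 − 16.8 = 0.4
a=8: Ŷ = -1.2 + 3·8 = 22.8; e = 23.1 − 22.8 = 0.3
a=10: Ŷ = -1.2 + 3·10 = 28.8; e = 29.8 − 28.8 = 1
a=12: Ŷ = -1.2 + 3·12 = 34.8; e = 34.2 − 34.8 = -0.6
a=14: Ŷ = -1.2 + 3·14 = 40.8; e = 38.8 − 40.8 = -2
a=16: Ŷ = -1.2 + 3·16 = 46.8; e = 45.4 − 46.8 = -1.4
a=18: Ŷ = -1.2 + 3·18 = 52.8; e = 55.3 − 52.8 = 2.5
SSE = 0.49 + 0.81 + 0.16 + 0.09 + 1 + 0.36 + 4 + 1.96 + 6.25 = 15.12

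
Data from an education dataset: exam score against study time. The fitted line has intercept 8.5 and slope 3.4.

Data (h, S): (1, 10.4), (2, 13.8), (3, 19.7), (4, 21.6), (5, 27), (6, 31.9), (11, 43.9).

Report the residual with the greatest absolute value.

r = 3

h=1: ŷ = 8.5 + 3.4·1 = 11.9; r = 10.4 − 11.9 = -1.5
h=2: ŷ = 8.5 + 3.4·2 = 15.3; r = 13.8 − 15.3 = -1.5
h=3: ŷ = 8.5 + 3.4·3 = 18.7; r = 19.7 − 18.7 = 1
h=4: ŷ = 8.5 + 3.4·4 = 22.1; r = 21.6 − 22.1 = -0.5
h=5: ŷ = 8.5 + 3.4·5 = 25.5; r = 27 − 25.5 = 1.5
h=6: ŷ = 8.5 + 3.4·6 = 28.9; r = 31.9 − 28.9 = 3
h=11: ŷ = 8.5 + 3.4·11 = 45.9; r = 43.9 − 45.9 = -2
Largest |r| is 3 at h = 6, residual 3.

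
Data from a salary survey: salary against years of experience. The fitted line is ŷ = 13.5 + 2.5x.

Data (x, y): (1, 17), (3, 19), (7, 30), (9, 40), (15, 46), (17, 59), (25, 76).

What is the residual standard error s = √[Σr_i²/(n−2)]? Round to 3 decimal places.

s = 3.347

x=1: ŷ = 13.5 + 2.5·1 = 16; r = 17 − 16 = 1
x=3: ŷ = 13.5 + 2.5·3 = 21; r = 19 − 21 = -2
x=7: ŷ = 13.5 + 2.5·7 = 31; r = 30 − 31 = -1
x=9: ŷ = 13.5 + 2.5·9 = 36; r = 40 − 36 = 4
x=15: ŷ = 13.5 + 2.5·15 = 51; r = 46 − 51 = -5
x=17: ŷ = 13.5 + 2.5·17 = 56; r = 59 − 56 = 3
x=25: ŷ = 13.5 + 2.5·25 = 76; r = 76 − 76 = 0
SSE = 1 + 4 + 1 + 16 + 25 + 9 + 0 = 56
s = √(56/5) = √11.2 ≈ 3.347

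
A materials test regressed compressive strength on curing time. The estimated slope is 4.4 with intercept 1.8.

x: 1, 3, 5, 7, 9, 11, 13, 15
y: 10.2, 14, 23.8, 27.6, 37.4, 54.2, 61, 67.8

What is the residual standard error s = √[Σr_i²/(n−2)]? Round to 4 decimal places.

x=1: ŷ = 1.8 + 4.4·1 = 6.2; r = 10.2 − 6.2 = 4
x=3: ŷ = 1.8 + 4.4·3 = 15; r = 14 − 15 = -1
x=5: ŷ = 1.8 + 4.4·5 = 23.8; r = 23.8 − 23.8 = 0
x=7: ŷ = 1.8 + 4.4·7 = 32.6; r = 27.6 − 32.6 = -5
x=9: ŷ = 1.8 + 4.4·9 = 41.4; r = 37.4 − 41.4 = -4
x=11: ŷ = 1.8 + 4.4·11 = 50.2; r = 54.2 − 50.2 = 4
x=13: ŷ = 1.8 + 4.4·13 = 59; r = 61 − 59 = 2
x=15: ŷ = 1.8 + 4.4·15 = 67.8; r = 67.8 − 67.8 = 0
SSE = 16 + 1 + 0 + 25 + 16 + 16 + 4 + 0 = 78
s = √(78/6) = √13 ≈ 3.6056

s = 3.6056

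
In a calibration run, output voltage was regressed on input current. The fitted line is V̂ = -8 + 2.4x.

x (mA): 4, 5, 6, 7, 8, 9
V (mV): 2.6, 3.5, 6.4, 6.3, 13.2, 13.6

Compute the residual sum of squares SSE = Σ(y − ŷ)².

SSE = 11.5

x=4: V̂ = -8 + 2.4·4 = 1.6; r = 2.6 − 1.6 = 1
x=5: V̂ = -8 + 2.4·5 = 4; r = 3.5 − 4 = -0.5
x=6: V̂ = -8 + 2.4·6 = 6.4; r = 6.4 − 6.4 = 0
x=7: V̂ = -8 + 2.4·7 = 8.8; r = 6.3 − 8.8 = -2.5
x=8: V̂ = -8 + 2.4·8 = 11.2; r = 13.2 − 11.2 = 2
x=9: V̂ = -8 + 2.4·9 = 13.6; r = 13.6 − 13.6 = 0
SSE = 1 + 0.25 + 0 + 6.25 + 4 + 0 = 11.5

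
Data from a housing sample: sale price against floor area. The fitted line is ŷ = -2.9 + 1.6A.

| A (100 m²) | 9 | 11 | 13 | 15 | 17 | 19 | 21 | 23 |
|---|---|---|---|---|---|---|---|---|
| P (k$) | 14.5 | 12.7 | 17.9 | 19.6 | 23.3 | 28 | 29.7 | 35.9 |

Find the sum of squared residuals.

SSE = 21.5

A=9: ŷ = -2.9 + 1.6·9 = 11.5; e = 14.5 − 11.5 = 3
A=11: ŷ = -2.9 + 1.6·11 = 14.7; e = 12.7 − 14.7 = -2
A=13: ŷ = -2.9 + 1.6·13 = 17.9; e = 17.9 − 17.9 = 0
A=15: ŷ = -2.9 + 1.6·15 = 21.1; e = 19.6 − 21.1 = -1.5
A=17: ŷ = -2.9 + 1.6·17 = 24.3; e = 23.3 − 24.3 = -1
A=19: ŷ = -2.9 + 1.6·19 = 27.5; e = 28 − 27.5 = 0.5
A=21: ŷ = -2.9 + 1.6·21 = 30.7; e = 29.7 − 30.7 = -1
A=23: ŷ = -2.9 + 1.6·23 = 33.9; e = 35.9 − 33.9 = 2
SSE = 9 + 4 + 0 + 2.25 + 1 + 0.25 + 1 + 4 = 21.5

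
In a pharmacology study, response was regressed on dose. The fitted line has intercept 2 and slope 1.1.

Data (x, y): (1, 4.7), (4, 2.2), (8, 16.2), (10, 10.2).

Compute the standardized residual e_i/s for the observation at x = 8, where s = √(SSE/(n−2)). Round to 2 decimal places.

1.01

x=1: ŷ = 2 + 1.1·1 = 3.1; e = 4.7 − 3.1 = 1.6
x=4: ŷ = 2 + 1.1·4 = 6.4; e = 2.2 − 6.4 = -4.2
x=8: ŷ = 2 + 1.1·8 = 10.8; e = 16.2 − 10.8 = 5.4
x=10: ŷ = 2 + 1.1·10 = 13; e = 10.2 − 13 = -2.8
SSE = 2.56 + 17.64 + 29.16 + 7.84 = 57.2
s = √(57.2/2) = 5.3479
e/s = 5.4 / 5.3479 = 1.01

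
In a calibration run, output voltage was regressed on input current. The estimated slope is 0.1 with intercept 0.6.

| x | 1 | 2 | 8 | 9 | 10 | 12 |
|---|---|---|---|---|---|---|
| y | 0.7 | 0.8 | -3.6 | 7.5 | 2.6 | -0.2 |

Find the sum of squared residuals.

x=1: ŷ = 0.6 + 0.1·1 = 0.7; e = 0.7 − 0.7 = 0
x=2: ŷ = 0.6 + 0.1·2 = 0.8; e = 0.8 − 0.8 = 0
x=8: ŷ = 0.6 + 0.1·8 = 1.4; e = -3.6 − 1.4 = -5
x=9: ŷ = 0.6 + 0.1·9 = 1.5; e = 7.5 − 1.5 = 6
x=10: ŷ = 0.6 + 0.1·10 = 1.6; e = 2.6 − 1.6 = 1
x=12: ŷ = 0.6 + 0.1·12 = 1.8; e = -0.2 − 1.8 = -2
SSE = 0 + 0 + 25 + 36 + 1 + 4 = 66

SSE = 66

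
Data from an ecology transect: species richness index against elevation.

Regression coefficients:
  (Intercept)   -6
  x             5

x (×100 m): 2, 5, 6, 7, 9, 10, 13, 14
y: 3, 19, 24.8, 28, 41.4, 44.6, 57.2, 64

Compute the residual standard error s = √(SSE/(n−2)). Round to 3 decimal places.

s = 1.414

x=2: ŷ = -6 + 5·2 = 4; r = 3 − 4 = -1
x=5: ŷ = -6 + 5·5 = 19; r = 19 − 19 = 0
x=6: ŷ = -6 + 5·6 = 24; r = 24.8 − 24 = 0.8
x=7: ŷ = -6 + 5·7 = 29; r = 28 − 29 = -1
x=9: ŷ = -6 + 5·9 = 39; r = 41.4 − 39 = 2.4
x=10: ŷ = -6 + 5·10 = 44; r = 44.6 − 44 = 0.6
x=13: ŷ = -6 + 5·13 = 59; r = 57.2 − 59 = -1.8
x=14: ŷ = -6 + 5·14 = 64; r = 64 − 64 = 0
SSE = 1 + 0 + 0.64 + 1 + 5.76 + 0.36 + 3.24 + 0 = 12
s = √(12/6) = √2 ≈ 1.414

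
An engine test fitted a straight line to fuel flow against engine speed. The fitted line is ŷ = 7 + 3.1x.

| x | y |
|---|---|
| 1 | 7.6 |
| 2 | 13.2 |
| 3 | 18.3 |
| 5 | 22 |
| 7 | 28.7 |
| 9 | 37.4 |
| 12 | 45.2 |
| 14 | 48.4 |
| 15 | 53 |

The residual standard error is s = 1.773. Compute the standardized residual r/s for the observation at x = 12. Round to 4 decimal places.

0.5640

ŷ = 7 + 3.1·12 = 44.2
r = 45.2 − 44.2 = 1
r/s = 1 / 1.773 = 0.5640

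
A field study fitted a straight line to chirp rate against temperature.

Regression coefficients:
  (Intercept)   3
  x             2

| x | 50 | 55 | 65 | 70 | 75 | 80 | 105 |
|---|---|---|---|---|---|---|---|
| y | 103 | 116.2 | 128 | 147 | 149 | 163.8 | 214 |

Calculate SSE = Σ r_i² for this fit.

SSE = 68.88

x=50: ŷ = 3 + 2·50 = 103; r = 103 − 103 = 0
x=55: ŷ = 3 + 2·55 = 113; r = 116.2 − 113 = 3.2
x=65: ŷ = 3 + 2·65 = 133; r = 128 − 133 = -5
x=70: ŷ = 3 + 2·70 = 143; r = 147 − 143 = 4
x=75: ŷ = 3 + 2·75 = 153; r = 149 − 153 = -4
x=80: ŷ = 3 + 2·80 = 163; r = 163.8 − 163 = 0.8
x=105: ŷ = 3 + 2·105 = 213; r = 214 − 213 = 1
SSE = 0 + 10.24 + 25 + 16 + 16 + 0.64 + 1 = 68.88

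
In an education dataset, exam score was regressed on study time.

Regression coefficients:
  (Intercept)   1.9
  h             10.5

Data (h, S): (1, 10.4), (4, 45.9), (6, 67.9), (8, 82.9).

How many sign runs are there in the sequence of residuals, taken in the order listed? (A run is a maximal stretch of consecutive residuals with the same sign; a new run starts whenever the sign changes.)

h=1: ŷ = 1.9 + 10.5·1 = 12.4; r = 10.4 − 12.4 = -2
h=4: ŷ = 1.9 + 10.5·4 = 43.9; r = 45.9 − 43.9 = 2
h=6: ŷ = 1.9 + 10.5·6 = 64.9; r = 67.9 − 64.9 = 3
h=8: ŷ = 1.9 + 10.5·8 = 85.9; r = 82.9 − 85.9 = -3
Signs: − + + −
Runs: −×1, +×2, −×1 → 3

3 runs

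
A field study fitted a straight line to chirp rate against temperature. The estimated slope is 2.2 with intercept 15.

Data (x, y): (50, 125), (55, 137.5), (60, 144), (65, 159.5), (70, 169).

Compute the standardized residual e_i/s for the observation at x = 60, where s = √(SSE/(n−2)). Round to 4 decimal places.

-1.4142

x=50: ŷ = 15 + 2.2·50 = 125; e = 125 − 125 = 0
x=55: ŷ = 15 + 2.2·55 = 136; e = 137.5 − 136 = 1.5
x=60: ŷ = 15 + 2.2·60 = 147; e = 144 − 147 = -3
x=65: ŷ = 15 + 2.2·65 = 158; e = 159.5 − 158 = 1.5
x=70: ŷ = 15 + 2.2·70 = 169; e = 169 − 169 = 0
SSE = 0 + 2.25 + 9 + 2.25 + 0 = 13.5
s = √(13.5/3) = 2.12132
e/s = -3 / 2.12132 = -1.4142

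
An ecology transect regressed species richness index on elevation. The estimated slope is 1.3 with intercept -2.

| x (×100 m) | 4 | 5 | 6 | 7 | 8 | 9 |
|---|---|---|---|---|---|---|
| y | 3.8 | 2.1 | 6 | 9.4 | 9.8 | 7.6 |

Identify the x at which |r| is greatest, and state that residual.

x = 5, r = -2.4

x=4: ŷ = -2 + 1.3·4 = 3.2; r = 3.8 − 3.2 = 0.6
x=5: ŷ = -2 + 1.3·5 = 4.5; r = 2.1 − 4.5 = -2.4
x=6: ŷ = -2 + 1.3·6 = 5.8; r = 6 − 5.8 = 0.2
x=7: ŷ = -2 + 1.3·7 = 7.1; r = 9.4 − 7.1 = 2.3
x=8: ŷ = -2 + 1.3·8 = 8.4; r = 9.8 − 8.4 = 1.4
x=9: ŷ = -2 + 1.3·9 = 9.7; r = 7.6 − 9.7 = -2.1
Largest |r| is 2.4 at x = 5, residual -2.4.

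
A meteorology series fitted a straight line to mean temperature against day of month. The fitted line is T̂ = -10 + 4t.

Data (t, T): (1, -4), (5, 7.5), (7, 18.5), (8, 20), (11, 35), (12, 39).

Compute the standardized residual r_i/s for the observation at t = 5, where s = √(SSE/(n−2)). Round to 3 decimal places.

t=1: T̂ = -10 + 4·1 = -6; r = -4 − (-6) = 2
t=5: T̂ = -10 + 4·5 = 10; r = 7.5 − 10 = -2.5
t=7: T̂ = -10 + 4·7 = 18; r = 18.5 − 18 = 0.5
t=8: T̂ = -10 + 4·8 = 22; r = 20 − 22 = -2
t=11: T̂ = -10 + 4·11 = 34; r = 35 − 34 = 1
t=12: T̂ = -10 + 4·12 = 38; r = 39 − 38 = 1
SSE = 4 + 6.25 + 0.25 + 4 + 1 + 1 = 16.5
s = √(16.5/4) = 2.03101
r/s = -2.5 / 2.03101 = -1.231

-1.231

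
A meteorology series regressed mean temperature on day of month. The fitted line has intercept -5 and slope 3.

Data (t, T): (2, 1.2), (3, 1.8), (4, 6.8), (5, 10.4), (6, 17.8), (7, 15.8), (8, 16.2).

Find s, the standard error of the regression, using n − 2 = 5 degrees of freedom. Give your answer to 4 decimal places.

s = 2.6833

t=2: ŷ = -5 + 3·2 = 1; r = 1.2 − 1 = 0.2
t=3: ŷ = -5 + 3·3 = 4; r = 1.8 − 4 = -2.2
t=4: ŷ = -5 + 3·4 = 7; r = 6.8 − 7 = -0.2
t=5: ŷ = -5 + 3·5 = 10; r = 10.4 − 10 = 0.4
t=6: ŷ = -5 + 3·6 = 13; r = 17.8 − 13 = 4.8
t=7: ŷ = -5 + 3·7 = 16; r = 15.8 − 16 = -0.2
t=8: ŷ = -5 + 3·8 = 19; r = 16.2 − 19 = -2.8
SSE = 0.04 + 4.84 + 0.04 + 0.16 + 23.04 + 0.04 + 7.84 = 36
s = √(36/5) = √7.2 ≈ 2.6833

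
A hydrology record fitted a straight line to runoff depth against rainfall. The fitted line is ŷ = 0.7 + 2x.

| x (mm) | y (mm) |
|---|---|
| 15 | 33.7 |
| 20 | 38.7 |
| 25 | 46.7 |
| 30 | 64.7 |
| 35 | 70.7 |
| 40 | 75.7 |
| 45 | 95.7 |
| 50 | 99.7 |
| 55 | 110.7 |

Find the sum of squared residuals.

x=15: ŷ = 0.7 + 2·15 = 30.7; e = 33.7 − 30.7 = 3
x=20: ŷ = 0.7 + 2·20 = 40.7; e = 38.7 − 40.7 = -2
x=25: ŷ = 0.7 + 2·25 = 50.7; e = 46.7 − 50.7 = -4
x=30: ŷ = 0.7 + 2·30 = 60.7; e = 64.7 − 60.7 = 4
x=35: ŷ = 0.7 + 2·35 = 70.7; e = 70.7 − 70.7 = 0
x=40: ŷ = 0.7 + 2·40 = 80.7; e = 75.7 − 80.7 = -5
x=45: ŷ = 0.7 + 2·45 = 90.7; e = 95.7 − 90.7 = 5
x=50: ŷ = 0.7 + 2·50 = 100.7; e = 99.7 − 100.7 = -1
x=55: ŷ = 0.7 + 2·55 = 110.7; e = 110.7 − 110.7 = 0
SSE = 9 + 4 + 16 + 16 + 0 + 25 + 25 + 1 + 0 = 96

SSE = 96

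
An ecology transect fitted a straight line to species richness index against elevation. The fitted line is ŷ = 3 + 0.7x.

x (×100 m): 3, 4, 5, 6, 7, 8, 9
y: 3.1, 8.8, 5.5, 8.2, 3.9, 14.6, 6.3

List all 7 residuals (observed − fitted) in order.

-2, 3, -1, 1, -4, 6, -3

x=3: ŷ = 3 + 0.7·3 = 5.1; e = 3.1 − 5.1 = -2
x=4: ŷ = 3 + 0.7·4 = 5.8; e = 8.8 − 5.8 = 3
x=5: ŷ = 3 + 0.7·5 = 6.5; e = 5.5 − 6.5 = -1
x=6: ŷ = 3 + 0.7·6 = 7.2; e = 8.2 − 7.2 = 1
x=7: ŷ = 3 + 0.7·7 = 7.9; e = 3.9 − 7.9 = -4
x=8: ŷ = 3 + 0.7·8 = 8.6; e = 14.6 − 8.6 = 6
x=9: ŷ = 3 + 0.7·9 = 9.3; e = 6.3 − 9.3 = -3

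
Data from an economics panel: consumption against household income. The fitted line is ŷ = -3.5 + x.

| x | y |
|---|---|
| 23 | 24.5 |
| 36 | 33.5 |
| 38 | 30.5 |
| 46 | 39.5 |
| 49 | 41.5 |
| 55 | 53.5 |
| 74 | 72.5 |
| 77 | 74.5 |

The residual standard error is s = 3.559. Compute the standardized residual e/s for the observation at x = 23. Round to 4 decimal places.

1.4049

ŷ = -3.5 + 23 = 19.5
e = 24.5 − 19.5 = 5
e/s = 5 / 3.559 = 1.4049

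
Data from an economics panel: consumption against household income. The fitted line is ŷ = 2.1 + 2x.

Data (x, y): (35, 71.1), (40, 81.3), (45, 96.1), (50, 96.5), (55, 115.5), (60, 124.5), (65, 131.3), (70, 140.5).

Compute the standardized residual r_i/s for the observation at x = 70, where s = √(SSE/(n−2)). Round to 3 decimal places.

-0.470

x=35: ŷ = 2.1 + 2·35 = 72.1; r = 71.1 − 72.1 = -1
x=40: ŷ = 2.1 + 2·40 = 82.1; r = 81.3 − 82.1 = -0.8
x=45: ŷ = 2.1 + 2·45 = 92.1; r = 96.1 − 92.1 = 4
x=50: ŷ = 2.1 + 2·50 = 102.1; r = 96.5 − 102.1 = -5.6
x=55: ŷ = 2.1 + 2·55 = 112.1; r = 115.5 − 112.1 = 3.4
x=60: ŷ = 2.1 + 2·60 = 122.1; r = 124.5 − 122.1 = 2.4
x=65: ŷ = 2.1 + 2·65 = 132.1; r = 131.3 − 132.1 = -0.8
x=70: ŷ = 2.1 + 2·70 = 142.1; r = 140.5 − 142.1 = -1.6
SSE = 1 + 0.64 + 16 + 31.36 + 11.56 + 5.76 + 0.64 + 2.56 = 69.52
s = √(69.52/6) = 3.40392
r/s = -1.6 / 3.40392 = -0.470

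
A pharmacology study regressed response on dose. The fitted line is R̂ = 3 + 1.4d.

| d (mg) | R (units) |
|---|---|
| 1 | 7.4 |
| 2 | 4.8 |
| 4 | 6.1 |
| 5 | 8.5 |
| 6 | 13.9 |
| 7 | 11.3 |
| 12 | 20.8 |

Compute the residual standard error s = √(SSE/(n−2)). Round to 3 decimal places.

s = 2.366

d=1: R̂ = 3 + 1.4·1 = 4.4; e = 7.4 − 4.4 = 3
d=2: R̂ = 3 + 1.4·2 = 5.8; e = 4.8 − 5.8 = -1
d=4: R̂ = 3 + 1.4·4 = 8.6; e = 6.1 − 8.6 = -2.5
d=5: R̂ = 3 + 1.4·5 = 10; e = 8.5 − 10 = -1.5
d=6: R̂ = 3 + 1.4·6 = 11.4; e = 13.9 − 11.4 = 2.5
d=7: R̂ = 3 + 1.4·7 = 12.8; e = 11.3 − 12.8 = -1.5
d=12: R̂ = 3 + 1.4·12 = 19.8; e = 20.8 − 19.8 = 1
SSE = 9 + 1 + 6.25 + 2.25 + 6.25 + 2.25 + 1 = 28
s = √(28/5) = √5.6 ≈ 2.366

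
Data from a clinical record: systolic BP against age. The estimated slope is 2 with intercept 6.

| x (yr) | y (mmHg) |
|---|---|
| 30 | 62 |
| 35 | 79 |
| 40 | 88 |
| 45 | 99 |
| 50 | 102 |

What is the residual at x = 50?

r = -4

ŷ = 6 + 2·50 = 106
r = 102 − 106 = -4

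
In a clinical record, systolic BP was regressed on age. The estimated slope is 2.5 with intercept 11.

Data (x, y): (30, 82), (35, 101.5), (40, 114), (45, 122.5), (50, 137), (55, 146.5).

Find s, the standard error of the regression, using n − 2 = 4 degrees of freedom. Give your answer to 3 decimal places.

x=30: ŷ = 11 + 2.5·30 = 86; r = 82 − 86 = -4
x=35: ŷ = 11 + 2.5·35 = 98.5; r = 101.5 − 98.5 = 3
x=40: ŷ = 11 + 2.5·40 = 111; r = 114 − 111 = 3
x=45: ŷ = 11 + 2.5·45 = 123.5; r = 122.5 − 123.5 = -1
x=50: ŷ = 11 + 2.5·50 = 136; r = 137 − 136 = 1
x=55: ŷ = 11 + 2.5·55 = 148.5; r = 146.5 − 148.5 = -2
SSE = 16 + 9 + 9 + 1 + 1 + 4 = 40
s = √(40/4) = √10 ≈ 3.162

s = 3.162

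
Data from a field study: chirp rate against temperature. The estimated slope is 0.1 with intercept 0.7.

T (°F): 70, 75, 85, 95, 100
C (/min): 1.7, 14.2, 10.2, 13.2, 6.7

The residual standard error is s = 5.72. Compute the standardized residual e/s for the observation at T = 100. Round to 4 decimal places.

ŷ = 0.7 + 0.1·100 = 10.7
e = 6.7 − 10.7 = -4
e/s = -4 / 5.72 = -0.6993

-0.6993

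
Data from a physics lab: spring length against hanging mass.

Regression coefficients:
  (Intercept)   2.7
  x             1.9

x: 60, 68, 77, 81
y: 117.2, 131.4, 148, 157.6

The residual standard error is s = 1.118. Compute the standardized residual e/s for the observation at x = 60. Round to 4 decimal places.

0.4472

ŷ = 2.7 + 1.9·60 = 116.7
e = 117.2 − 116.7 = 0.5
e/s = 0.5 / 1.118 = 0.4472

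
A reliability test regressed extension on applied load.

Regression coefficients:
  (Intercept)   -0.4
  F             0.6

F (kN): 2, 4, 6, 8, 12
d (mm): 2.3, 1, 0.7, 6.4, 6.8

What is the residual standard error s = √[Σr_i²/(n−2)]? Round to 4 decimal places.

F=2: ŷ = -0.4 + 0.6·2 = 0.8; r = 2.3 − 0.8 = 1.5
F=4: ŷ = -0.4 + 0.6·4 = 2; r = 1 − 2 = -1
F=6: ŷ = -0.4 + 0.6·6 = 3.2; r = 0.7 − 3.2 = -2.5
F=8: ŷ = -0.4 + 0.6·8 = 4.4; r = 6.4 − 4.4 = 2
F=12: ŷ = -0.4 + 0.6·12 = 6.8; r = 6.8 − 6.8 = 0
SSE = 2.25 + 1 + 6.25 + 4 + 0 = 13.5
s = √(13.5/3) = √4.5 ≈ 2.1213

s = 2.1213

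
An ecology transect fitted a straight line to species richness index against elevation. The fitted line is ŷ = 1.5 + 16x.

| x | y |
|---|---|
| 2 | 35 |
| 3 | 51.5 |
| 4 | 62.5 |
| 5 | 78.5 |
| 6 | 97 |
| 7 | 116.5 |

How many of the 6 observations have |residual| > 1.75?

x=2: ŷ = 1.5 + 16·2 = 33.5; r = 35 − 33.5 = 1.5
x=3: ŷ = 1.5 + 16·3 = 49.5; r = 51.5 − 49.5 = 2
x=4: ŷ = 1.5 + 16·4 = 65.5; r = 62.5 − 65.5 = -3
x=5: ŷ = 1.5 + 16·5 = 81.5; r = 78.5 − 81.5 = -3
x=6: ŷ = 1.5 + 16·6 = 97.5; r = 97 − 97.5 = -0.5
x=7: ŷ = 1.5 + 16·7 = 113.5; r = 116.5 − 113.5 = 3
|r| > 1.75: x=3 (|r|=2), x=4 (|r|=3), x=5 (|r|=3), x=7 (|r|=3) → 4

4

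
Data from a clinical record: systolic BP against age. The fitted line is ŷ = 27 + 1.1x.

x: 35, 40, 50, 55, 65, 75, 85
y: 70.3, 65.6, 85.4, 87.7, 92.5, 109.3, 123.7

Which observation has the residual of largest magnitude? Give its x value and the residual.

x = 65, e = -6

x=35: ŷ = 27 + 1.1·35 = 65.5; e = 70.3 − 65.5 = 4.8
x=40: ŷ = 27 + 1.1·40 = 71; e = 65.6 − 71 = -5.4
x=50: ŷ = 27 + 1.1·50 = 82; e = 85.4 − 82 = 3.4
x=55: ŷ = 27 + 1.1·55 = 87.5; e = 87.7 − 87.5 = 0.2
x=65: ŷ = 27 + 1.1·65 = 98.5; e = 92.5 − 98.5 = -6
x=75: ŷ = 27 + 1.1·75 = 109.5; e = 109.3 − 109.5 = -0.2
x=85: ŷ = 27 + 1.1·85 = 120.5; e = 123.7 − 120.5 = 3.2
Largest |e| is 6 at x = 65, residual -6.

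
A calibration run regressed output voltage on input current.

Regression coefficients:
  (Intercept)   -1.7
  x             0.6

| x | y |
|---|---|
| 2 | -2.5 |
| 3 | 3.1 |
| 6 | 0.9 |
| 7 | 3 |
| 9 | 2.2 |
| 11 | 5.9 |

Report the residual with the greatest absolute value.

x=2: ŷ = -1.7 + 0.6·2 = -0.5; e = -2.5 − (-0.5) = -2
x=3: ŷ = -1.7 + 0.6·3 = 0.1; e = 3.1 − 0.1 = 3
x=6: ŷ = -1.7 + 0.6·6 = 1.9; e = 0.9 − 1.9 = -1
x=7: ŷ = -1.7 + 0.6·7 = 2.5; e = 3 − 2.5 = 0.5
x=9: ŷ = -1.7 + 0.6·9 = 3.7; e = 2.2 − 3.7 = -1.5
x=11: ŷ = -1.7 + 0.6·11 = 4.9; e = 5.9 − 4.9 = 1
Largest |e| is 3 at x = 3, residual 3.

e = 3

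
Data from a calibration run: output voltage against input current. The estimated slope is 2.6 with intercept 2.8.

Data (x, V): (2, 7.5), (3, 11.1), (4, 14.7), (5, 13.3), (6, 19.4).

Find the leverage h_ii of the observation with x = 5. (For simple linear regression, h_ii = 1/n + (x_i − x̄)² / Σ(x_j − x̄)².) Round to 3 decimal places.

x̄ = (2 + 3 + 4 + 5 + 6)/5 = 4
Σ(x − x̄)² = 4 + 1 + 0 + 1 + 4 = 10
h = 1/5 + (1)²/10 = 0.2 + 0.1 = 0.300

h = 0.300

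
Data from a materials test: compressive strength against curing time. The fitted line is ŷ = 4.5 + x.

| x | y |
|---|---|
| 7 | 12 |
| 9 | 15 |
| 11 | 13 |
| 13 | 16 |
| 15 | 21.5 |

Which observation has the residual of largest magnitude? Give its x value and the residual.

x=7: ŷ = 4.5 + 7 = 11.5; r = 12 − 11.5 = 0.5
x=9: ŷ = 4.5 + 9 = 13.5; r = 15 − 13.5 = 1.5
x=11: ŷ = 4.5 + 11 = 15.5; r = 13 − 15.5 = -2.5
x=13: ŷ = 4.5 + 13 = 17.5; r = 16 − 17.5 = -1.5
x=15: ŷ = 4.5 + 15 = 19.5; r = 21.5 − 19.5 = 2
Largest |r| is 2.5 at x = 11, residual -2.5.

x = 11, r = -2.5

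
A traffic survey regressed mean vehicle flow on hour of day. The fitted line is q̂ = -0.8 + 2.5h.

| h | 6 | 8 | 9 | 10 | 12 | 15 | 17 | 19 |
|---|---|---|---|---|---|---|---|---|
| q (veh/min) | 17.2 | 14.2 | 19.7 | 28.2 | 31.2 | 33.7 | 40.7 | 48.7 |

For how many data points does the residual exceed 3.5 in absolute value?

2

h=6: q̂ = -0.8 + 2.5·6 = 14.2; r = 17.2 − 14.2 = 3
h=8: q̂ = -0.8 + 2.5·8 = 19.2; r = 14.2 − 19.2 = -5
h=9: q̂ = -0.8 + 2.5·9 = 21.7; r = 19.7 − 21.7 = -2
h=10: q̂ = -0.8 + 2.5·10 = 24.2; r = 28.2 − 24.2 = 4
h=12: q̂ = -0.8 + 2.5·12 = 29.2; r = 31.2 − 29.2 = 2
h=15: q̂ = -0.8 + 2.5·15 = 36.7; r = 33.7 − 36.7 = -3
h=17: q̂ = -0.8 + 2.5·17 = 41.7; r = 40.7 − 41.7 = -1
h=19: q̂ = -0.8 + 2.5·19 = 46.7; r = 48.7 − 46.7 = 2
|r| > 3.5: h=8 (|r|=5), h=10 (|r|=4) → 2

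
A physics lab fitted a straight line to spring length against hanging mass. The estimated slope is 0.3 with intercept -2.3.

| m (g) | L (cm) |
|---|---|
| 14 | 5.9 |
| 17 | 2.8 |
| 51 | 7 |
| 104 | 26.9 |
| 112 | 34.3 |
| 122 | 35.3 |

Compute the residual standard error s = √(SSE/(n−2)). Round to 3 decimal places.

m=14: ŷ = -2.3 + 0.3·14 = 1.9; e = 5.9 − 1.9 = 4
m=17: ŷ = -2.3 + 0.3·17 = 2.8; e = 2.8 − 2.8 = 0
m=51: ŷ = -2.3 + 0.3·51 = 13; e = 7 − 13 = -6
m=104: ŷ = -2.3 + 0.3·104 = 28.9; e = 26.9 − 28.9 = -2
m=112: ŷ = -2.3 + 0.3·112 = 31.3; e = 34.3 − 31.3 = 3
m=122: ŷ = -2.3 + 0.3·122 = 34.3; e = 35.3 − 34.3 = 1
SSE = 16 + 0 + 36 + 4 + 9 + 1 = 66
s = √(66/4) = √16.5 ≈ 4.062

s = 4.062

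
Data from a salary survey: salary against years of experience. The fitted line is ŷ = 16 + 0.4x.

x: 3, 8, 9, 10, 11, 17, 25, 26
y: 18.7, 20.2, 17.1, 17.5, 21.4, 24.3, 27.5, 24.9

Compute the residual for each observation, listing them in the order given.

1.5, 1, -2.5, -2.5, 1, 1.5, 1.5, -1.5

x=3: ŷ = 16 + 0.4·3 = 17.2; e = 18.7 − 17.2 = 1.5
x=8: ŷ = 16 + 0.4·8 = 19.2; e = 20.2 − 19.2 = 1
x=9: ŷ = 16 + 0.4·9 = 19.6; e = 17.1 − 19.6 = -2.5
x=10: ŷ = 16 + 0.4·10 = 20; e = 17.5 − 20 = -2.5
x=11: ŷ = 16 + 0.4·11 = 20.4; e = 21.4 − 20.4 = 1
x=17: ŷ = 16 + 0.4·17 = 22.8; e = 24.3 − 22.8 = 1.5
x=25: ŷ = 16 + 0.4·25 = 26; e = 27.5 − 26 = 1.5
x=26: ŷ = 16 + 0.4·26 = 26.4; e = 24.9 − 26.4 = -1.5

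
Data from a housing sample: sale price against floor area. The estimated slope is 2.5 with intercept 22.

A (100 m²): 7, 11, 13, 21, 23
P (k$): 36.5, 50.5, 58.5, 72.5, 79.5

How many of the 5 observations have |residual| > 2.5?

2

A=7: P̂ = 22 + 2.5·7 = 39.5; e = 36.5 − 39.5 = -3
A=11: P̂ = 22 + 2.5·11 = 49.5; e = 50.5 − 49.5 = 1
A=13: P̂ = 22 + 2.5·13 = 54.5; e = 58.5 − 54.5 = 4
A=21: P̂ = 22 + 2.5·21 = 74.5; e = 72.5 − 74.5 = -2
A=23: P̂ = 22 + 2.5·23 = 79.5; e = 79.5 − 79.5 = 0
|e| > 2.5: A=7 (|e|=3), A=13 (|e|=4) → 2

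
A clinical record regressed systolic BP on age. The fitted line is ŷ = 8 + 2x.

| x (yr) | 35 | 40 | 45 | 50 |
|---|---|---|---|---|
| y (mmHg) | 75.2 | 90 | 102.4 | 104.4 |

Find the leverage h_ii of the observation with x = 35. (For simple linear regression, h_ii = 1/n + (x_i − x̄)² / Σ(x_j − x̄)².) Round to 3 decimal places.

x̄ = (35 + 40 + 45 + 50)/4 = 42.5
Σ(x − x̄)² = 56.25 + 6.25 + 6.25 + 56.25 = 125
h = 1/4 + (-7.5)²/125 = 0.25 + 0.45 = 0.700

h = 0.700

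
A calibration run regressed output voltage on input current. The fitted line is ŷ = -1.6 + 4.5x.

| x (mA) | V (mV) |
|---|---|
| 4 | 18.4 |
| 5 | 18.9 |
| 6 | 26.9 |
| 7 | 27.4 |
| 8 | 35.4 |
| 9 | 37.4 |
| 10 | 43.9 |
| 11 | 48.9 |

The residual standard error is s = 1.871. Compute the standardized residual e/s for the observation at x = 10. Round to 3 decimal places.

0.267

ŷ = -1.6 + 4.5·10 = 43.4
e = 43.9 − 43.4 = 0.5
e/s = 0.5 / 1.871 = 0.267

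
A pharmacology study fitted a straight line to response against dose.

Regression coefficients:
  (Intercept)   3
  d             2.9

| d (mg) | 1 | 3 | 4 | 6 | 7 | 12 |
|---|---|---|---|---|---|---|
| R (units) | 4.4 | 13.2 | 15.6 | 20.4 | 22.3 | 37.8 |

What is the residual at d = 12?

ŷ = 3 + 2.9·12 = 37.8
e = 37.8 − 37.8 = 0

e = 0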